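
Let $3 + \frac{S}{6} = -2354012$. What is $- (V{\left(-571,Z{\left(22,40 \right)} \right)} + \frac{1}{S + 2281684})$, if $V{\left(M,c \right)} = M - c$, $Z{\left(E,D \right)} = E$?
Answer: $\frac{7022546759}{11842406} \approx 593.0$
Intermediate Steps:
$S = -14124090$ ($S = -18 + 6 \left(-2354012\right) = -18 - 14124072 = -14124090$)
$- (V{\left(-571,Z{\left(22,40 \right)} \right)} + \frac{1}{S + 2281684}) = - (\left(-571 - 22\right) + \frac{1}{-14124090 + 2281684}) = - (\left(-571 - 22\right) + \frac{1}{-11842406}) = - (-593 - \frac{1}{11842406}) = \left(-1\right) \left(- \frac{7022546759}{11842406}\right) = \frac{7022546759}{11842406}$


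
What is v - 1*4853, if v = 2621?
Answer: -2232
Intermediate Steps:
v - 1*4853 = 2621 - 1*4853 = 2621 - 4853 = -2232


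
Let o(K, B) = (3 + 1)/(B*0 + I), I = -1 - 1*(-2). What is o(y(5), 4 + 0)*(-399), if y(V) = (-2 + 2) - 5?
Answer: -1596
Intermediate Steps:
I = 1 (I = -1 + 2 = 1)
y(V) = -5 (y(V) = 0 - 5 = -5)
o(K, B) = 4 (o(K, B) = (3 + 1)/(B*0 + 1) = 4/(0 + 1) = 4/1 = 4*1 = 4)
o(y(5), 4 + 0)*(-399) = 4*(-399) = -1596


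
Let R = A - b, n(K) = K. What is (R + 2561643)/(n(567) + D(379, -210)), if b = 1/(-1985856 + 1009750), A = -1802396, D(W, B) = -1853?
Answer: -741105552183/1255272316 ≈ -590.39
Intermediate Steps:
b = -1/976106 (b = 1/(-976106) = -1/976106 ≈ -1.0245e-6)
R = -1759329549975/976106 (R = -1802396 - 1*(-1/976106) = -1802396 + 1/976106 = -1759329549975/976106 ≈ -1.8024e+6)
(R + 2561643)/(n(567) + D(379, -210)) = (-1759329549975/976106 + 2561643)/(567 - 1853) = (741105552183/976106)/(-1286) = (741105552183/976106)*(-1/1286) = -741105552183/1255272316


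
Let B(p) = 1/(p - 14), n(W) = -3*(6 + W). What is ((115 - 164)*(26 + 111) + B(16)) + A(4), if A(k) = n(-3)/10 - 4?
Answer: -33587/5 ≈ -6717.4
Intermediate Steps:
n(W) = -18 - 3*W
A(k) = -49/10 (A(k) = (-18 - 3*(-3))/10 - 4 = (-18 + 9)*(⅒) - 4 = -9*⅒ - 4 = -9/10 - 4 = -49/10)
B(p) = 1/(-14 + p)
((115 - 164)*(26 + 111) + B(16)) + A(4) = ((115 - 164)*(26 + 111) + 1/(-14 + 16)) - 49/10 = (-49*137 + 1/2) - 49/10 = (-6713 + ½) - 49/10 = -13425/2 - 49/10 = -33587/5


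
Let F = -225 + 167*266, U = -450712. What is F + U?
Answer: -406515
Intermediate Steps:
F = 44197 (F = -225 + 44422 = 44197)
F + U = 44197 - 450712 = -406515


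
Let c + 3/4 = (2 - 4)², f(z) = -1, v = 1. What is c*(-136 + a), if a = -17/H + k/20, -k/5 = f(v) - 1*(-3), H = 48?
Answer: -85397/192 ≈ -444.78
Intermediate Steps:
c = 13/4 (c = -¾ + (2 - 4)² = -¾ + (-2)² = -¾ + 4 = 13/4 ≈ 3.2500)
k = -10 (k = -5*(-1 - 1*(-3)) = -5*(-1 + 3) = -5*2 = -10)
a = -41/48 (a = -17/48 - 10/20 = -17*1/48 - 10*1/20 = -17/48 - ½ = -41/48 ≈ -0.85417)
c*(-136 + a) = 13*(-136 - 41/48)/4 = (13/4)*(-6569/48) = -85397/192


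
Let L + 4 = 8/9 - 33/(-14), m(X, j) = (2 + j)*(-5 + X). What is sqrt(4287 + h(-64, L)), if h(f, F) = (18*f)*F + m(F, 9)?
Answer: sqrt(183322)/6 ≈ 71.360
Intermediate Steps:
m(X, j) = (-5 + X)*(2 + j)
L = -95/126 (L = -4 + (8/9 - 33/(-14)) = -4 + (8*(1/9) - 33*(-1/14)) = -4 + (8/9 + 33/14) = -4 + 409/126 = -95/126 ≈ -0.75397)
h(f, F) = -55 + 11*F + 18*F*f (h(f, F) = (18*f)*F + (-10 - 5*9 + 2*F + F*9) = 18*F*f + (-10 - 45 + 2*F + 9*F) = 18*F*f + (-55 + 11*F) = -55 + 11*F + 18*F*f)
sqrt(4287 + h(-64, L)) = sqrt(4287 + (-55 + 11*(-95/126) + 18*(-95/126)*(-64))) = sqrt(4287 + (-55 - 1045/126 + 6080/7)) = sqrt(4287 + 14495/18) = sqrt(91661/18) = sqrt(183322)/6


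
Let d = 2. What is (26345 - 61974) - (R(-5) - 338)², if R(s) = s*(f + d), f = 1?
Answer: -160238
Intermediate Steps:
R(s) = 3*s (R(s) = s*(1 + 2) = s*3 = 3*s)
(26345 - 61974) - (R(-5) - 338)² = (26345 - 61974) - (3*(-5) - 338)² = -35629 - (-15 - 338)² = -35629 - 1*(-353)² = -35629 - 1*124609 = -35629 - 124609 = -160238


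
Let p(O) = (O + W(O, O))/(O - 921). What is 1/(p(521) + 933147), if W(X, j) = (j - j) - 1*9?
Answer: 25/23328643 ≈ 1.0716e-6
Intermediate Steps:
W(X, j) = -9 (W(X, j) = 0 - 9 = -9)
p(O) = (-9 + O)/(-921 + O) (p(O) = (O - 9)/(O - 921) = (-9 + O)/(-921 + O))
1/(p(521) + 933147) = 1/((-9 + 521)/(-921 + 521) + 933147) = 1/(512/(-400) + 933147) = 1/(-1/400*512 + 933147) = 1/(-32/25 + 933147) = 1/(23328643/25) = 25/23328643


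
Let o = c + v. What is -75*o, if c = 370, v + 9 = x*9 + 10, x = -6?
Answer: -23775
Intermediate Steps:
v = -53 (v = -9 + (-6*9 + 10) = -9 + (-54 + 10) = -9 - 44 = -53)
o = 317 (o = 370 - 53 = 317)
-75*o = -75*317 = -23775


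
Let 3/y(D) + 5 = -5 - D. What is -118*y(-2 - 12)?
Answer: -177/2 ≈ -88.500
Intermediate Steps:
y(D) = 3/(-10 - D) (y(D) = 3/(-5 + (-5 - D)) = 3/(-10 - D))
-118*y(-2 - 12) = -(-354)/(10 + (-2 - 12)) = -(-354)/(10 - 14) = -(-354)/(-4) = -(-354)*(-1)/4 = -118*¾ = -177/2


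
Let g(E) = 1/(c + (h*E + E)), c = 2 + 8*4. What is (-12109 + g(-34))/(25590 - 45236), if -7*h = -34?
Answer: 13998011/22710776 ≈ 0.61636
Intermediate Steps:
h = 34/7 (h = -⅐*(-34) = 34/7 ≈ 4.8571)
c = 34 (c = 2 + 32 = 34)
g(E) = 1/(34 + 41*E/7) (g(E) = 1/(34 + (34*E/7 + E)) = 1/(34 + 41*E/7))
(-12109 + g(-34))/(25590 - 45236) = (-12109 + 7/(238 + 41*(-34)))/(25590 - 45236) = (-12109 + 7/(238 - 1394))/(-19646) = (-12109 + 7/(-1156))*(-1/19646) = (-12109 + 7*(-1/1156))*(-1/19646) = (-12109 - 7/1156)*(-1/19646) = -13998011/1156*(-1/19646) = 13998011/22710776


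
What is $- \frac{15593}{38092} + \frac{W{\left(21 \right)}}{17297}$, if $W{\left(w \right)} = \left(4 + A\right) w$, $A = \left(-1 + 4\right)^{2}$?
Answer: $- \frac{37044715}{94125332} \approx -0.39357$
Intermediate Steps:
$A = 9$ ($A = 3^{2} = 9$)
$W{\left(w \right)} = 13 w$ ($W{\left(w \right)} = \left(4 + 9\right) w = 13 w$)
$- \frac{15593}{38092} + \frac{W{\left(21 \right)}}{17297} = - \frac{15593}{38092} + \frac{13 \cdot 21}{17297} = \left(-15593\right) \frac{1}{38092} + 273 \cdot \frac{1}{17297} = - \frac{15593}{38092} + \frac{39}{2471} = - \frac{37044715}{94125332}$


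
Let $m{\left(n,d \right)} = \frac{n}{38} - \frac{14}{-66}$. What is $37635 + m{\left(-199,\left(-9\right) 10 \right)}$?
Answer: $\frac{47187989}{1254} \approx 37630.0$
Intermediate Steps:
$m{\left(n,d \right)} = \frac{7}{33} + \frac{n}{38}$ ($m{\left(n,d \right)} = n \frac{1}{38} - - \frac{7}{33} = \frac{n}{38} + \frac{7}{33} = \frac{7}{33} + \frac{n}{38}$)
$37635 + m{\left(-199,\left(-9\right) 10 \right)} = 37635 + \left(\frac{7}{33} + \frac{1}{38} \left(-199\right)\right) = 37635 + \left(\frac{7}{33} - \frac{199}{38}\right) = 37635 - \frac{6301}{1254} = \frac{47187989}{1254}$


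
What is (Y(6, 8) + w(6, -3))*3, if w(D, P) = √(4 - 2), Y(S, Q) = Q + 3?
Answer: 33 + 3*√2 ≈ 37.243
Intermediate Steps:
Y(S, Q) = 3 + Q
w(D, P) = √2
(Y(6, 8) + w(6, -3))*3 = ((3 + 8) + √2)*3 = (11 + √2)*3 = 33 + 3*√2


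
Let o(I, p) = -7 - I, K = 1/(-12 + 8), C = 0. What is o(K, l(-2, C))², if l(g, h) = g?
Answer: 729/16 ≈ 45.563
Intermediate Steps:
K = -¼ (K = 1/(-4) = -¼ ≈ -0.25000)
o(K, l(-2, C))² = (-7 - 1*(-¼))² = (-7 + ¼)² = (-27/4)² = 729/16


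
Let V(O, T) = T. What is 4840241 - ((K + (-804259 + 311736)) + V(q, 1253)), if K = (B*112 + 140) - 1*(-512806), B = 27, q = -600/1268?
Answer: 4815541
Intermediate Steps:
q = -150/317 (q = -600*1/1268 = -150/317 ≈ -0.47319)
K = 515970 (K = (27*112 + 140) - 1*(-512806) = (3024 + 140) + 512806 = 3164 + 512806 = 515970)
4840241 - ((K + (-804259 + 311736)) + V(q, 1253)) = 4840241 - ((515970 + (-804259 + 311736)) + 1253) = 4840241 - ((515970 - 492523) + 1253) = 4840241 - (23447 + 1253) = 4840241 - 1*24700 = 4840241 - 24700 = 4815541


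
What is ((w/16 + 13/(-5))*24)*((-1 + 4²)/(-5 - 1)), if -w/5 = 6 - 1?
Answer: 999/4 ≈ 249.75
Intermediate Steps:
w = -25 (w = -5*(6 - 1) = -5*5 = -25)
((w/16 + 13/(-5))*24)*((-1 + 4²)/(-5 - 1)) = ((-25/16 + 13/(-5))*24)*((-1 + 4²)/(-5 - 1)) = ((-25*1/16 + 13*(-⅕))*24)*((-1 + 16)/(-6)) = ((-25/16 - 13/5)*24)*(15*(-⅙)) = -333/80*24*(-5/2) = -999/10*(-5/2) = 999/4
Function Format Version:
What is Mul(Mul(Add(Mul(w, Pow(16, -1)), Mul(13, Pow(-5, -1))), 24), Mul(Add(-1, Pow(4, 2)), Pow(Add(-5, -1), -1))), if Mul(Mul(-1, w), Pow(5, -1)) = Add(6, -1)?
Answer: Rational(999, 4) ≈ 249.75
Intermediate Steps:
w = -25 (w = Mul(-5, Add(6, -1)) = Mul(-5, 5) = -25)
Mul(Mul(Add(Mul(w, Pow(16, -1)), Mul(13, Pow(-5, -1))), 24), Mul(Add(-1, Pow(4, 2)), Pow(Add(-5, -1), -1))) = Mul(Mul(Add(Mul(-25, Pow(16, -1)), Mul(13, Pow(-5, -1))), 24), Mul(Add(-1, Pow(4, 2)), Pow(Add(-5, -1), -1))) = Mul(Mul(Add(Mul(-25, Rational(1, 16)), Mul(13, Rational(-1, 5))), 24), Mul(Add(-1, 16), Pow(-6, -1))) = Mul(Mul(Add(Rational(-25, 16), Rational(-13, 5)), 24), Mul(15, Rational(-1, 6))) = Mul(Mul(Rational(-333, 80), 24), Rational(-5, 2)) = Mul(Rational(-999, 10), Rational(-5, 2)) = Rational(999, 4)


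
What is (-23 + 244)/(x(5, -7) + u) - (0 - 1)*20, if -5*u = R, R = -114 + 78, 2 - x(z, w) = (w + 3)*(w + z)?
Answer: 1225/6 ≈ 204.17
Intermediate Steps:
x(z, w) = 2 - (3 + w)*(w + z) (x(z, w) = 2 - (w + 3)*(w + z) = 2 - (3 + w)*(w + z))
R = -36
u = 36/5 (u = -⅕*(-36) = 36/5 ≈ 7.2000)
(-23 + 244)/(x(5, -7) + u) - (0 - 1)*20 = (-23 + 244)/((2 - 1*(-7)² - 3*(-7) - 3*5 - 1*(-7)*5) + 36/5) - (0 - 1)*20 = 221/((2 - 1*49 + 21 - 15 + 35) + 36/5) - (-1)*20 = 221/((2 - 49 + 21 - 15 + 35) + 36/5) - 1*(-20) = 221/(-6 + 36/5) + 20 = 221/(6/5) + 20 = 221*(⅚) + 20 = 1105/6 + 20 = 1225/6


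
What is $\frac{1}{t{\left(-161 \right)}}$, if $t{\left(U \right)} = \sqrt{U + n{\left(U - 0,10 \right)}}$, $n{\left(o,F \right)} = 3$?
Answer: $- \frac{i \sqrt{158}}{158} \approx - 0.079556 i$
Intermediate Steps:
$t{\left(U \right)} = \sqrt{3 + U}$ ($t{\left(U \right)} = \sqrt{U + 3} = \sqrt{3 + U}$)
$\frac{1}{t{\left(-161 \right)}} = \frac{1}{\sqrt{3 - 161}} = \frac{1}{\sqrt{-158}} = \frac{1}{i \sqrt{158}} = - \frac{i \sqrt{158}}{158}$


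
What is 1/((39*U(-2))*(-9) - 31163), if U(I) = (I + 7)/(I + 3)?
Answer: -1/32918 ≈ -3.0379e-5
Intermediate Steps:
U(I) = (7 + I)/(3 + I)
1/((39*U(-2))*(-9) - 31163) = 1/((39*((7 - 2)/(3 - 2)))*(-9) - 31163) = 1/((39*(5/1))*(-9) - 31163) = 1/((39*(1*5))*(-9) - 31163) = 1/((39*5)*(-9) - 31163) = 1/(195*(-9) - 31163) = 1/(-1755 - 31163) = 1/(-32918) = -1/32918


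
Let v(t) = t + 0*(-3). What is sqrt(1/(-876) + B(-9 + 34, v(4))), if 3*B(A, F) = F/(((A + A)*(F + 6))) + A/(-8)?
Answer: 19*I*sqrt(1381890)/21900 ≈ 1.0199*I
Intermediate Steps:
v(t) = t (v(t) = t + 0 = t)
B(A, F) = -A/24 + F/(6*A*(6 + F)) (B(A, F) = (F/(((A + A)*(F + 6))) + A/(-8))/3 = (F/(((2*A)*(6 + F))) + A*(-1/8))/3 = (F/((2*A*(6 + F))) - A/8)/3 = (F*(1/(2*A*(6 + F))) - A/8)/3 = (F/(2*A*(6 + F)) - A/8)/3 = (-A/8 + F/(2*A*(6 + F)))/3 = -A/24 + F/(6*A*(6 + F)))
sqrt(1/(-876) + B(-9 + 34, v(4))) = sqrt(1/(-876) + (-6*(-9 + 34)**2 + 4*4 - 1*4*(-9 + 34)**2)/(24*(-9 + 34)*(6 + 4))) = sqrt(-1/876 + (1/24)*(-6*25**2 + 16 - 1*4*25**2)/(25*10)) = sqrt(-1/876 + (1/24)*(1/25)*(1/10)*(-6*625 + 16 - 1*4*625)) = sqrt(-1/876 + (1/24)*(1/25)*(1/10)*(-3750 + 16 - 2500)) = sqrt(-1/876 + (1/24)*(1/25)*(1/10)*(-6234)) = sqrt(-1/876 - 1039/1000) = sqrt(-227791/219000) = 19*I*sqrt(1381890)/21900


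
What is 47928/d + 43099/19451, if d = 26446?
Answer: 1036021841/257200573 ≈ 4.0281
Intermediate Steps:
47928/d + 43099/19451 = 47928/26446 + 43099/19451 = 47928*(1/26446) + 43099*(1/19451) = 23964/13223 + 43099/19451 = 1036021841/257200573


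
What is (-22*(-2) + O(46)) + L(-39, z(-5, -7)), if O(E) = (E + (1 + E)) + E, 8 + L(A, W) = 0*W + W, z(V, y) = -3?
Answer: 172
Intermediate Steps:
L(A, W) = -8 + W (L(A, W) = -8 + (0*W + W) = -8 + (0 + W) = -8 + W)
O(E) = 1 + 3*E (O(E) = (1 + 2*E) + E = 1 + 3*E)
(-22*(-2) + O(46)) + L(-39, z(-5, -7)) = (-22*(-2) + (1 + 3*46)) + (-8 - 3) = (44 + (1 + 138)) - 11 = (44 + 139) - 11 = 183 - 11 = 172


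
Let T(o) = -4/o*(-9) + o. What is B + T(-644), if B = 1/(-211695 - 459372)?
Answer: -69584950592/108041787 ≈ -644.06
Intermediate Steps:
B = -1/671067 (B = 1/(-671067) = -1/671067 ≈ -1.4902e-6)
T(o) = o + 36/o (T(o) = 36/o + o = o + 36/o)
B + T(-644) = -1/671067 + (-644 + 36/(-644)) = -1/671067 + (-644 + 36*(-1/644)) = -1/671067 + (-644 - 9/161) = -1/671067 - 103693/161 = -69584950592/108041787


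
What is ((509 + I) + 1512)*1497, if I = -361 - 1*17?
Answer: 2459571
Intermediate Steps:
I = -378 (I = -361 - 17 = -378)
((509 + I) + 1512)*1497 = ((509 - 378) + 1512)*1497 = (131 + 1512)*1497 = 1643*1497 = 2459571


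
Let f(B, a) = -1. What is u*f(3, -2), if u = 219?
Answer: -219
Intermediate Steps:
u*f(3, -2) = 219*(-1) = -219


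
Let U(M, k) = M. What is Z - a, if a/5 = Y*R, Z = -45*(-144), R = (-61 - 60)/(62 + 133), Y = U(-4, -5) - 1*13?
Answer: 250663/39 ≈ 6427.3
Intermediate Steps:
Y = -17 (Y = -4 - 1*13 = -4 - 13 = -17)
R = -121/195 ≈ -0.62051
Z = 6480 (Z = -1*(-6480) = 6480)
a = 2057/39 (a = 5*(-17*(-121/195)) = 5*(2057/195) = 2057/39 ≈ 52.744)
Z - a = 6480 - 1*2057/39 = 6480 - 2057/39 = 250663/39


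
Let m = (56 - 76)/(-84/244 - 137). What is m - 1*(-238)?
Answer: 997592/4189 ≈ 238.15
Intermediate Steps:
m = 610/4189 (m = -20/(-84*1/244 - 137) = -20/(-21/61 - 137) = -20/(-8378/61) = -20*(-61/8378) = 610/4189 ≈ 0.14562)
m - 1*(-238) = 610/4189 - 1*(-238) = 610/4189 + 238 = 997592/4189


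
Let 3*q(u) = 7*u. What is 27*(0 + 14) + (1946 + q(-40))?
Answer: 6692/3 ≈ 2230.7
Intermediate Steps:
q(u) = 7*u/3 (q(u) = (7*u)/3 = 7*u/3)
27*(0 + 14) + (1946 + q(-40)) = 27*(0 + 14) + (1946 + (7/3)*(-40)) = 27*14 + (1946 - 280/3) = 378 + 5558/3 = 6692/3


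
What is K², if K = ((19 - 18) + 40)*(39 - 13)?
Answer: 1136356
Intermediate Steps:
K = 1066 (K = (1 + 40)*26 = 41*26 = 1066)
K² = 1066² = 1136356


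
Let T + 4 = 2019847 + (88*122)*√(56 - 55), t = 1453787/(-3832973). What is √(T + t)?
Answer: 2*√7458153852395598835/3832973 ≈ 1425.0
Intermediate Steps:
t = -1453787/3832973 (t = 1453787*(-1/3832973) = -1453787/3832973 ≈ -0.37928)
T = 2030579 (T = -4 + (2019847 + (88*122)*√(56 - 55)) = -4 + (2019847 + 10736*√1) = -4 + (2019847 + 10736*1) = -4 + (2019847 + 10736) = -4 + 2030583 = 2030579)
√(T + t) = √(2030579 - 1453787/3832973) = √(7783153027580/3832973) = 2*√7458153852395598835/3832973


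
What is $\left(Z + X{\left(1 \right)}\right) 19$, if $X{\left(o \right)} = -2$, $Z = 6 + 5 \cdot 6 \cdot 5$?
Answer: $2926$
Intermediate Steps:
$Z = 156$ ($Z = 6 + 5 \cdot 30 = 6 + 150 = 156$)
$\left(Z + X{\left(1 \right)}\right) 19 = \left(156 - 2\right) 19 = 154 \cdot 19 = 2926$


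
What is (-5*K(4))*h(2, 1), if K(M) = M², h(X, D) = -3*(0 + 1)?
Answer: 240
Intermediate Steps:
h(X, D) = -3 (h(X, D) = -3*1 = -3)
(-5*K(4))*h(2, 1) = -5*4²*(-3) = -5*16*(-3) = -80*(-3) = 240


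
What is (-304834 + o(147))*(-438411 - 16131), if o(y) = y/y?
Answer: 138559401486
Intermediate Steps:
o(y) = 1
(-304834 + o(147))*(-438411 - 16131) = (-304834 + 1)*(-438411 - 16131) = -304833*(-454542) = 138559401486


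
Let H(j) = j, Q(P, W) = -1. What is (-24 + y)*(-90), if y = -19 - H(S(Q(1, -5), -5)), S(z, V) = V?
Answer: 3420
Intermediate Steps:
y = -14 (y = -19 - 1*(-5) = -19 + 5 = -14)
(-24 + y)*(-90) = (-24 - 14)*(-90) = -38*(-90) = 3420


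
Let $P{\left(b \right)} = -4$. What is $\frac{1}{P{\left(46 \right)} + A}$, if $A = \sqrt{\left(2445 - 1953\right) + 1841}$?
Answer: $\frac{4}{2317} + \frac{\sqrt{2333}}{2317} \approx 0.022573$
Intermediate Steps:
$A = \sqrt{2333}$ ($A = \sqrt{\left(2445 - 1953\right) + 1841} = \sqrt{492 + 1841} = \sqrt{2333} \approx 48.301$)
$\frac{1}{P{\left(46 \right)} + A} = \frac{1}{-4 + \sqrt{2333}}$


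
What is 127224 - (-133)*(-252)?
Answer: 93708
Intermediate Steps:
127224 - (-133)*(-252) = 127224 - 1*33516 = 127224 - 33516 = 93708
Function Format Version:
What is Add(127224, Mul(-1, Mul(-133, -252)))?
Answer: 93708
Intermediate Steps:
Add(127224, Mul(-1, Mul(-133, -252))) = Add(127224, Mul(-1, 33516)) = Add(127224, -33516) = 93708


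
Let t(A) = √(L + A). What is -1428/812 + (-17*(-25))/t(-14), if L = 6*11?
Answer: -51/29 + 425*√13/26 ≈ 57.178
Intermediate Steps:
L = 66
t(A) = √(66 + A)
-1428/812 + (-17*(-25))/t(-14) = -1428/812 + (-17*(-25))/(√(66 - 14)) = -1428*1/812 + 425/(√52) = -51/29 + 425/((2*√13)) = -51/29 + 425*(√13/26) = -51/29 + 425*√13/26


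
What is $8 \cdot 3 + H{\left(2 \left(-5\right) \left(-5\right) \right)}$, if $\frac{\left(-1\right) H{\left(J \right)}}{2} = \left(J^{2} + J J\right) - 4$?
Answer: $-9968$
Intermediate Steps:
$H{\left(J \right)} = 8 - 4 J^{2}$ ($H{\left(J \right)} = - 2 \left(\left(J^{2} + J J\right) - 4\right) = - 2 \left(\left(J^{2} + J^{2}\right) - 4\right) = - 2 \left(2 J^{2} - 4\right) = - 2 \left(-4 + 2 J^{2}\right) = 8 - 4 J^{2}$)
$8 \cdot 3 + H{\left(2 \left(-5\right) \left(-5\right) \right)} = 8 \cdot 3 + \left(8 - 4 \left(2 \left(-5\right) \left(-5\right)\right)^{2}\right) = 24 + \left(8 - 4 \left(\left(-10\right) \left(-5\right)\right)^{2}\right) = 24 + \left(8 - 4 \cdot 50^{2}\right) = 24 + \left(8 - 10000\right) = 24 - 9992 = -9968$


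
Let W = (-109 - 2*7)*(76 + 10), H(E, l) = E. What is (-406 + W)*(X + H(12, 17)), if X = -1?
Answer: -120824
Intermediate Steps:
W = -10578 (W = (-109 - 14)*86 = -123*86 = -10578)
(-406 + W)*(X + H(12, 17)) = (-406 - 10578)*(-1 + 12) = -10984*11 = -120824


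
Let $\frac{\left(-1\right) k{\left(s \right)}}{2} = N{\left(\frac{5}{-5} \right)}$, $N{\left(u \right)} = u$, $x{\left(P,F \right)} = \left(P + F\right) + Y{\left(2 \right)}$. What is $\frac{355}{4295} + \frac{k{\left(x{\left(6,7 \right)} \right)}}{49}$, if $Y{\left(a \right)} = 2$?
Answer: $\frac{5197}{42091} \approx 0.12347$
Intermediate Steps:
$x{\left(P,F \right)} = 2 + F + P$ ($x{\left(P,F \right)} = \left(P + F\right) + 2 = \left(F + P\right) + 2 = 2 + F + P$)
$k{\left(s \right)} = 2$ ($k{\left(s \right)} = - 2 \frac{5}{-5} = - 2 \cdot 5 \left(- \frac{1}{5}\right) = \left(-2\right) \left(-1\right) = 2$)
$\frac{355}{4295} + \frac{k{\left(x{\left(6,7 \right)} \right)}}{49} = \frac{355}{4295} + \frac{2}{49} = 355 \cdot \frac{1}{4295} + 2 \cdot \frac{1}{49} = \frac{71}{859} + \frac{2}{49} = \frac{5197}{42091}$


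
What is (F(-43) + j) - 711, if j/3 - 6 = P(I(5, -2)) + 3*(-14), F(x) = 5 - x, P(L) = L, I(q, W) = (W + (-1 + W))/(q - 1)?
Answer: -3099/4 ≈ -774.75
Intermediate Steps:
I(q, W) = (-1 + 2*W)/(-1 + q)
j = -447/4 (j = 18 + 3*((-1 + 2*(-2))/(-1 + 5) + 3*(-14)) = 18 + 3*((-1 - 4)/4 - 42) = 18 + 3*((¼)*(-5) - 42) = 18 + 3*(-5/4 - 42) = 18 + 3*(-173/4) = 18 - 519/4 = -447/4 ≈ -111.75)
(F(-43) + j) - 711 = ((5 - 1*(-43)) - 447/4) - 711 = ((5 + 43) - 447/4) - 711 = (48 - 447/4) - 711 = -255/4 - 711 = -3099/4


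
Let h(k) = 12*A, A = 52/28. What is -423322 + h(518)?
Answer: -2963098/7 ≈ -4.2330e+5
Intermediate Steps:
A = 13/7 (A = 52*(1/28) = 13/7 ≈ 1.8571)
h(k) = 156/7 (h(k) = 12*(13/7) = 156/7)
-423322 + h(518) = -423322 + 156/7 = -2963098/7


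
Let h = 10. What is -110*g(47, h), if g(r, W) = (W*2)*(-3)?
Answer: 6600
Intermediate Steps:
g(r, W) = -6*W (g(r, W) = (2*W)*(-3) = -6*W)
-110*g(47, h) = -(-660)*10 = -110*(-60) = 6600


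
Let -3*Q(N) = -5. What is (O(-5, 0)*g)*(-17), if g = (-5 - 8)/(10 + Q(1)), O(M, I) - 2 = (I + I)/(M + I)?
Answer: 1326/35 ≈ 37.886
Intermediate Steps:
O(M, I) = 2 + 2*I/(I + M) (O(M, I) = 2 + (I + I)/(M + I) = 2 + (2*I)/(I + M) = 2 + 2*I/(I + M))
Q(N) = 5/3 (Q(N) = -⅓*(-5) = 5/3)
g = -39/35 (g = (-5 - 8)/(10 + 5/3) = -13/35/3 = -13*3/35 = -39/35 ≈ -1.1143)
(O(-5, 0)*g)*(-17) = ((2*(-5 + 2*0)/(0 - 5))*(-39/35))*(-17) = ((2*(-5 + 0)/(-5))*(-39/35))*(-17) = ((2*(-⅕)*(-5))*(-39/35))*(-17) = (2*(-39/35))*(-17) = -78/35*(-17) = 1326/35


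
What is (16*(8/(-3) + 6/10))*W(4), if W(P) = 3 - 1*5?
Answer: 992/15 ≈ 66.133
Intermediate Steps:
W(P) = -2 (W(P) = 3 - 5 = -2)
(16*(8/(-3) + 6/10))*W(4) = (16*(8/(-3) + 6/10))*(-2) = (16*(8*(-⅓) + 6*(⅒)))*(-2) = (16*(-8/3 + ⅗))*(-2) = (16*(-31/15))*(-2) = -496/15*(-2) = 992/15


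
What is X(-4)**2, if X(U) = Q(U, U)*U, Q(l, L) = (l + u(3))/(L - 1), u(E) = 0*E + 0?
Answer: 256/25 ≈ 10.240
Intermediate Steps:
u(E) = 0 (u(E) = 0 + 0 = 0)
Q(l, L) = l/(-1 + L) (Q(l, L) = (l + 0)/(L - 1) = l/(-1 + L))
X(U) = U**2/(-1 + U) (X(U) = (U/(-1 + U))*U = U**2/(-1 + U))
X(-4)**2 = ((-4)**2/(-1 - 4))**2 = (16/(-5))**2 = (16*(-1/5))**2 = (-16/5)**2 = 256/25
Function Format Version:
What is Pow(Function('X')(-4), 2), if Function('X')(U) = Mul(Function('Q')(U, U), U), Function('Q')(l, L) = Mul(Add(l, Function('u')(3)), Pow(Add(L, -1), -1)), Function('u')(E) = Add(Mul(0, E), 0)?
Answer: Rational(256, 25) ≈ 10.240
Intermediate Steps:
Function('u')(E) = 0 (Function('u')(E) = Add(0, 0) = 0)
Function('Q')(l, L) = Mul(l, Pow(Add(-1, L), -1)) (Function('Q')(l, L) = Mul(Add(l, 0), Pow(Add(L, -1), -1)) = Mul(l, Pow(Add(-1, L), -1)))
Function('X')(U) = Mul(Pow(U, 2), Pow(Add(-1, U), -1)) (Function('X')(U) = Mul(Mul(U, Pow(Add(-1, U), -1)), U) = Mul(Pow(U, 2), Pow(Add(-1, U), -1)))
Pow(Function('X')(-4), 2) = Pow(Mul(Pow(-4, 2), Pow(Add(-1, -4), -1)), 2) = Pow(Mul(16, Pow(-5, -1)), 2) = Pow(Mul(16, Rational(-1, 5)), 2) = Pow(Rational(-16, 5), 2) = Rational(256, 25)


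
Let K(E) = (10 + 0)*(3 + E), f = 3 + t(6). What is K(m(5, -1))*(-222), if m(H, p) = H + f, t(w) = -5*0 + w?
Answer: -37740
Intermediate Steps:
t(w) = w (t(w) = 0 + w = w)
f = 9 (f = 3 + 6 = 9)
m(H, p) = 9 + H (m(H, p) = H + 9 = 9 + H)
K(E) = 30 + 10*E (K(E) = 10*(3 + E) = 30 + 10*E)
K(m(5, -1))*(-222) = (30 + 10*(9 + 5))*(-222) = (30 + 10*14)*(-222) = (30 + 140)*(-222) = 170*(-222) = -37740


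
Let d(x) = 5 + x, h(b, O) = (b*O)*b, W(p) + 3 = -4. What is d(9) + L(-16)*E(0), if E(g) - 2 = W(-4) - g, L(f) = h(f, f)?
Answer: 20494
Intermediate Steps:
W(p) = -7 (W(p) = -3 - 4 = -7)
h(b, O) = O*b**2 (h(b, O) = (O*b)*b = O*b**2)
L(f) = f**3 (L(f) = f*f**2 = f**3)
E(g) = -5 - g (E(g) = 2 + (-7 - g) = -5 - g)
d(9) + L(-16)*E(0) = (5 + 9) + (-16)**3*(-5 - 1*0) = 14 - 4096*(-5 + 0) = 14 - 4096*(-5) = 14 + 20480 = 20494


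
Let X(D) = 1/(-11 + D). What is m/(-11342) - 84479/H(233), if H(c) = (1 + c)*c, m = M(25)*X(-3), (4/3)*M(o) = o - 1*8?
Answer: -26827112593/17314878672 ≈ -1.5494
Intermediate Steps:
M(o) = -6 + 3*o/4 (M(o) = 3*(o - 1*8)/4 = 3*(o - 8)/4 = 3*(-8 + o)/4 = -6 + 3*o/4)
m = -51/56 (m = (-6 + (3/4)*25)/(-11 - 3) = (-6 + 75/4)/(-14) = (51/4)*(-1/14) = -51/56 ≈ -0.91071)
H(c) = c*(1 + c)
m/(-11342) - 84479/H(233) = -51/56/(-11342) - 84479*1/(233*(1 + 233)) = -51/56*(-1/11342) - 84479/(233*234) = 51/635152 - 84479/54522 = -26827112593/17314878672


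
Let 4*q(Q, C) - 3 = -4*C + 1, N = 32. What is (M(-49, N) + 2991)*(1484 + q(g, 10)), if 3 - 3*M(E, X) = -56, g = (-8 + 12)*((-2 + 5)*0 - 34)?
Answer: 13322200/3 ≈ 4.4407e+6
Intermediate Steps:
g = -136 (g = 4*(3*0 - 34) = 4*(0 - 34) = 4*(-34) = -136)
M(E, X) = 59/3 (M(E, X) = 1 - 1/3*(-56) = 1 + 56/3 = 59/3)
q(Q, C) = 1 - C (q(Q, C) = 3/4 + (-4*C + 1)/4 = 3/4 + (1 - 4*C)/4 = 3/4 + (1/4 - C) = 1 - C)
(M(-49, N) + 2991)*(1484 + q(g, 10)) = (59/3 + 2991)*(1484 + (1 - 1*10)) = 9032*(1484 + (1 - 10))/3 = 9032*(1484 - 9)/3 = (9032/3)*1475 = 13322200/3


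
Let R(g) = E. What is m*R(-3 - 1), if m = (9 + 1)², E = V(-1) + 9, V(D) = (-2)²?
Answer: 1300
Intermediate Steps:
V(D) = 4
E = 13 (E = 4 + 9 = 13)
R(g) = 13
m = 100 (m = 10² = 100)
m*R(-3 - 1) = 100*13 = 1300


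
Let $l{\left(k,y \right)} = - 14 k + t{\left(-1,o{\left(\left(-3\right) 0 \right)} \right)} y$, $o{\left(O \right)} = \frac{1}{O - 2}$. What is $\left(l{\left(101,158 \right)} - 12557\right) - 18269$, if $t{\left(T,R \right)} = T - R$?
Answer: $-32319$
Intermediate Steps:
$o{\left(O \right)} = \frac{1}{-2 + O}$
$l{\left(k,y \right)} = - 14 k - \frac{y}{2}$ ($l{\left(k,y \right)} = - 14 k + \left(-1 - \frac{1}{-2 - 0}\right) y = - 14 k + \left(-1 - \frac{1}{-2 + 0}\right) y = - 14 k + \left(-1 - \frac{1}{-2}\right) y = - 14 k + \left(-1 - - \frac{1}{2}\right) y = - 14 k + \left(-1 + \frac{1}{2}\right) y = - 14 k - \frac{y}{2}$)
$\left(l{\left(101,158 \right)} - 12557\right) - 18269 = \left(\left(\left(-14\right) 101 - 79\right) - 12557\right) - 18269 = \left(\left(-1414 - 79\right) - 12557\right) - 18269 = \left(-1493 - 12557\right) - 18269 = -14050 - 18269 = -32319$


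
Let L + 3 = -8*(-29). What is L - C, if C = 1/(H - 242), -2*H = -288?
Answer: 22443/98 ≈ 229.01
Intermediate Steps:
H = 144 (H = -½*(-288) = 144)
L = 229 (L = -3 - 8*(-29) = -3 + 232 = 229)
C = -1/98 (C = 1/(144 - 242) = 1/(-98) = -1/98 ≈ -0.010204)
L - C = 229 - 1*(-1/98) = 229 + 1/98 = 22443/98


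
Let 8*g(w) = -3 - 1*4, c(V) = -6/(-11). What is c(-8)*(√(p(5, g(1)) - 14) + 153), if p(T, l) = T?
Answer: 918/11 + 18*I/11 ≈ 83.455 + 1.6364*I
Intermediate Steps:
c(V) = 6/11 (c(V) = -6*(-1/11) = 6/11)
g(w) = -7/8 (g(w) = (-3 - 1*4)/8 = (-3 - 4)/8 = (⅛)*(-7) = -7/8)
c(-8)*(√(p(5, g(1)) - 14) + 153) = 6*(√(5 - 14) + 153)/11 = 6*(√(-9) + 153)/11 = 6*(3*I + 153)/11 = 6*(153 + 3*I)/11 = 918/11 + 18*I/11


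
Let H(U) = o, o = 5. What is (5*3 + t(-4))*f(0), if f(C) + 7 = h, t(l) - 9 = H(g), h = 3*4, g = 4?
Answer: 145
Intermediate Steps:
H(U) = 5
h = 12
t(l) = 14 (t(l) = 9 + 5 = 14)
f(C) = 5 (f(C) = -7 + 12 = 5)
(5*3 + t(-4))*f(0) = (5*3 + 14)*5 = (15 + 14)*5 = 29*5 = 145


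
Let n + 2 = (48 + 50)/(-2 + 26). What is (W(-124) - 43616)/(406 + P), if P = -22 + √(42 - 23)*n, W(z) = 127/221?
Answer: -532998641664/4690015369 + 2891702700*√19/4690015369 ≈ -110.96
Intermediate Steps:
n = 25/12 (n = -2 + (48 + 50)/(-2 + 26) = -2 + 98/24 = -2 + 98*(1/24) = -2 + 49/12 = 25/12 ≈ 2.0833)
W(z) = 127/221 (W(z) = 127*(1/221) = 127/221)
P = -22 + 25*√19/12 (P = -22 + √(42 - 23)*(25/12) = -22 + √19*(25/12) = -22 + 25*√19/12 ≈ -12.919)
(W(-124) - 43616)/(406 + P) = (127/221 - 43616)/(406 + (-22 + 25*√19/12)) = -9639009/(221*(384 + 25*√19/12))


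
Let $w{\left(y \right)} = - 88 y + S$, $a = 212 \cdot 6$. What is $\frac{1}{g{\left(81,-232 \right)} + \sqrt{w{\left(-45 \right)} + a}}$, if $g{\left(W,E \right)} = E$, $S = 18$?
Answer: $- \frac{116}{24287} - \frac{5 \sqrt{210}}{48574} \approx -0.0062679$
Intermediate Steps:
$a = 1272$
$w{\left(y \right)} = 18 - 88 y$ ($w{\left(y \right)} = - 88 y + 18 = 18 - 88 y$)
$\frac{1}{g{\left(81,-232 \right)} + \sqrt{w{\left(-45 \right)} + a}} = \frac{1}{-232 + \sqrt{\left(18 - -3960\right) + 1272}} = \frac{1}{-232 + \sqrt{\left(18 + 3960\right) + 1272}} = \frac{1}{-232 + \sqrt{3978 + 1272}} = \frac{1}{-232 + \sqrt{5250}} = \frac{1}{-232 + 5 \sqrt{210}}$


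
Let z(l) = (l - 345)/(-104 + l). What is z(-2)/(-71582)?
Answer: -347/7587692 ≈ -4.5732e-5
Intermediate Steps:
z(l) = (-345 + l)/(-104 + l)
z(-2)/(-71582) = ((-345 - 2)/(-104 - 2))/(-71582) = (-347/(-106))*(-1/71582) = -1/106*(-347)*(-1/71582) = (347/106)*(-1/71582) = -347/7587692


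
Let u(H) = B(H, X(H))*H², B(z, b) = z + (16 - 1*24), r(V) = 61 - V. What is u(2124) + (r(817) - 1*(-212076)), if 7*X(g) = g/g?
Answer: 9546282936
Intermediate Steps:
X(g) = ⅐ (X(g) = (g/g)/7 = (⅐)*1 = ⅐)
B(z, b) = -8 + z (B(z, b) = z + (16 - 24) = z - 8 = -8 + z)
u(H) = H²*(-8 + H) (u(H) = (-8 + H)*H² = H²*(-8 + H))
u(2124) + (r(817) - 1*(-212076)) = 2124²*(-8 + 2124) + ((61 - 1*817) - 1*(-212076)) = 4511376*2116 + ((61 - 817) + 212076) = 9546071616 + (-756 + 212076) = 9546071616 + 211320 = 9546282936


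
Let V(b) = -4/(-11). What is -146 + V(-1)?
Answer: -1602/11 ≈ -145.64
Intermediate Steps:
V(b) = 4/11 (V(b) = -4*(-1/11) = 4/11)
-146 + V(-1) = -146 + 4/11 = -1602/11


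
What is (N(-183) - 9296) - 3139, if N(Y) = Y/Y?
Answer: -12434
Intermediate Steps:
N(Y) = 1
(N(-183) - 9296) - 3139 = (1 - 9296) - 3139 = -9295 - 3139 = -12434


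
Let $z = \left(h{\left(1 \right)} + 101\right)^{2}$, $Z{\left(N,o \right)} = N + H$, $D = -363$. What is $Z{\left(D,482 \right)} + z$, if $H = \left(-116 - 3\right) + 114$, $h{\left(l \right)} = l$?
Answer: $10036$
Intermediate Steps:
$H = -5$ ($H = -119 + 114 = -5$)
$Z{\left(N,o \right)} = -5 + N$ ($Z{\left(N,o \right)} = N - 5 = -5 + N$)
$z = 10404$ ($z = \left(1 + 101\right)^{2} = 102^{2} = 10404$)
$Z{\left(D,482 \right)} + z = \left(-5 - 363\right) + 10404 = -368 + 10404 = 10036$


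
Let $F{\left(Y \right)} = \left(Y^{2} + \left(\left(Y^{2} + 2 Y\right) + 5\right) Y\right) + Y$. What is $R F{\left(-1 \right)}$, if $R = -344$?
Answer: $1376$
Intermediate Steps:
$F{\left(Y \right)} = Y + Y^{2} + Y \left(5 + Y^{2} + 2 Y\right)$ ($F{\left(Y \right)} = \left(Y^{2} + \left(5 + Y^{2} + 2 Y\right) Y\right) + Y = \left(Y^{2} + Y \left(5 + Y^{2} + 2 Y\right)\right) + Y = Y + Y^{2} + Y \left(5 + Y^{2} + 2 Y\right)$)
$R F{\left(-1 \right)} = - 344 \left(- (6 + \left(-1\right)^{2} + 3 \left(-1\right))\right) = - 344 \left(- (6 + 1 - 3)\right) = - 344 \left(\left(-1\right) 4\right) = \left(-344\right) \left(-4\right) = 1376$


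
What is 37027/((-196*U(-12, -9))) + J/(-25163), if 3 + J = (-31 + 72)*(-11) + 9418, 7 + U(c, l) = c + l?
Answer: 882515969/138094544 ≈ 6.3907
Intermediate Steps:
U(c, l) = -7 + c + l (U(c, l) = -7 + (c + l) = -7 + c + l)
J = 8964 (J = -3 + ((-31 + 72)*(-11) + 9418) = -3 + (41*(-11) + 9418) = -3 + (-451 + 9418) = -3 + 8967 = 8964)
37027/((-196*U(-12, -9))) + J/(-25163) = 37027/((-196*(-7 - 12 - 9))) + 8964/(-25163) = 37027/((-196*(-28))) + 8964*(-1/25163) = 37027/5488 - 8964/25163 = 882515969/138094544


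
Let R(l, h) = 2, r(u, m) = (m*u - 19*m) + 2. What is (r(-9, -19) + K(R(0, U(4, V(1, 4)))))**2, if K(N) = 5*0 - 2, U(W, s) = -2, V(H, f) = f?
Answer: 283024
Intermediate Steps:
r(u, m) = 2 - 19*m + m*u (r(u, m) = (-19*m + m*u) + 2 = 2 - 19*m + m*u)
K(N) = -2 (K(N) = 0 - 2 = -2)
(r(-9, -19) + K(R(0, U(4, V(1, 4)))))**2 = ((2 - 19*(-19) - 19*(-9)) - 2)**2 = ((2 + 361 + 171) - 2)**2 = (534 - 2)**2 = 532**2 = 283024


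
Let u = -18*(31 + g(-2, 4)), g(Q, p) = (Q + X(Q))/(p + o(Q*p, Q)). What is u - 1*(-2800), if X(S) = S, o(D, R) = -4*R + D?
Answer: 2260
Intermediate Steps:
o(D, R) = D - 4*R
g(Q, p) = 2*Q/(p - 4*Q + Q*p) (g(Q, p) = (Q + Q)/(p + (Q*p - 4*Q)) = (2*Q)/(p + (-4*Q + Q*p)) = (2*Q)/(p - 4*Q + Q*p) = 2*Q/(p - 4*Q + Q*p))
u = -540 (u = -18*(31 + 2*(-2)/(4 - 4*(-2) - 2*4)) = -18*(31 + 2*(-2)/(4 + 8 - 8)) = -18*(31 + 2*(-2)/4) = -18*(31 + 2*(-2)*(¼)) = -18*(31 - 1) = -18*30 = -540)
u - 1*(-2800) = -540 - 1*(-2800) = -540 + 2800 = 2260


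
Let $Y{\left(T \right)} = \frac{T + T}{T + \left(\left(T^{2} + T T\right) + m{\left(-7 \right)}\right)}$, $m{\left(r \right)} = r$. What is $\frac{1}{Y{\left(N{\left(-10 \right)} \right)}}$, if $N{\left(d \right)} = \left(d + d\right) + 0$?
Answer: $- \frac{773}{40} \approx -19.325$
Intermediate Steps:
$N{\left(d \right)} = 2 d$ ($N{\left(d \right)} = 2 d + 0 = 2 d$)
$Y{\left(T \right)} = \frac{2 T}{-7 + T + 2 T^{2}}$ ($Y{\left(T \right)} = \frac{T + T}{T - \left(7 - T^{2} - T T\right)} = \frac{2 T}{T + \left(\left(T^{2} + T^{2}\right) - 7\right)} = \frac{2 T}{T + \left(2 T^{2} - 7\right)} = \frac{2 T}{T + \left(-7 + 2 T^{2}\right)} = \frac{2 T}{-7 + T + 2 T^{2}}$)
$\frac{1}{Y{\left(N{\left(-10 \right)} \right)}} = \frac{1}{2 \cdot 2 \left(-10\right) \frac{1}{-7 + 2 \left(-10\right) + 2 \left(2 \left(-10\right)\right)^{2}}} = \frac{1}{2 \left(-20\right) \frac{1}{-7 - 20 + 2 \left(-20\right)^{2}}} = \frac{1}{2 \left(-20\right) \frac{1}{-7 - 20 + 2 \cdot 400}} = \frac{1}{2 \left(-20\right) \frac{1}{-7 - 20 + 800}} = \frac{1}{2 \left(-20\right) \frac{1}{773}} = \frac{1}{- \frac{40}{773}} = - \frac{773}{40}$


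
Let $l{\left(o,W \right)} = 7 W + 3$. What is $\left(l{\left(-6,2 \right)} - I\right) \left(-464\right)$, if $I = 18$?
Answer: $464$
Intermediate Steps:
$l{\left(o,W \right)} = 3 + 7 W$
$\left(l{\left(-6,2 \right)} - I\right) \left(-464\right) = \left(\left(3 + 7 \cdot 2\right) - 18\right) \left(-464\right) = \left(\left(3 + 14\right) - 18\right) \left(-464\right) = \left(17 - 18\right) \left(-464\right) = \left(-1\right) \left(-464\right) = 464$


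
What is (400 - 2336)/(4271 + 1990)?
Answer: -1936/6261 ≈ -0.30922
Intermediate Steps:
(400 - 2336)/(4271 + 1990) = -1936/6261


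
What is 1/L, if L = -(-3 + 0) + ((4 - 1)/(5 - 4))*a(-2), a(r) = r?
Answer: -⅓ ≈ -0.33333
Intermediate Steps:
L = -3 (L = -(-3 + 0) + ((4 - 1)/(5 - 4))*(-2) = -1*(-3) + (3/1)*(-2) = 3 + (3*1)*(-2) = 3 + 3*(-2) = 3 - 6 = -3)
1/L = 1/(-3) = -⅓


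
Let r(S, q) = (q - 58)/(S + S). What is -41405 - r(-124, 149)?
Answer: -10268349/248 ≈ -41405.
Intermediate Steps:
r(S, q) = (-58 + q)/(2*S) (r(S, q) = (-58 + q)/((2*S)) = (-58 + q)*(1/(2*S)) = (-58 + q)/(2*S))
-41405 - r(-124, 149) = -41405 - (-58 + 149)/(2*(-124)) = -41405 - (-1)*91/(2*124) = -41405 - 1*(-91/248) = -41405 + 91/248 = -10268349/248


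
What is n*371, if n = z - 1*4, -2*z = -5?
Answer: -1113/2 ≈ -556.50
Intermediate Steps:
z = 5/2 (z = -1/2*(-5) = 5/2 ≈ 2.5000)
n = -3/2 (n = 5/2 - 1*4 = 5/2 - 4 = -3/2 ≈ -1.5000)
n*371 = -3/2*371 = -1113/2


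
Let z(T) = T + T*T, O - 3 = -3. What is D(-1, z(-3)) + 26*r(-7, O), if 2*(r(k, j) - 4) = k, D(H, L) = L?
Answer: 19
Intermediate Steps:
O = 0 (O = 3 - 3 = 0)
z(T) = T + T**2
r(k, j) = 4 + k/2
D(-1, z(-3)) + 26*r(-7, O) = -3*(1 - 3) + 26*(4 + (1/2)*(-7)) = -3*(-2) + 26*(4 - 7/2) = 6 + 26*(1/2) = 6 + 13 = 19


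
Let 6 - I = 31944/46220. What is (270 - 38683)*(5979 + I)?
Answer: -2656208590557/11555 ≈ -2.2988e+8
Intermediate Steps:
I = 61344/11555 (I = 6 - 31944/46220 = 6 - 1*7986/11555 = 6 - 7986/11555 = 61344/11555 ≈ 5.3089)
(270 - 38683)*(5979 + I) = (270 - 38683)*(5979 + 61344/11555) = -38413*69148689/11555 = -2656208590557/11555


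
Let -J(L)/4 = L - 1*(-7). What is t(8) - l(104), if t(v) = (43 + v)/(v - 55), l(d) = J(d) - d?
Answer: 25705/47 ≈ 546.92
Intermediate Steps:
J(L) = -28 - 4*L (J(L) = -4*(L - 1*(-7)) = -4*(L + 7) = -4*(7 + L) = -28 - 4*L)
l(d) = -28 - 5*d (l(d) = (-28 - 4*d) - d = -28 - 5*d)
t(v) = (43 + v)/(-55 + v)
t(8) - l(104) = (43 + 8)/(-55 + 8) - (-28 - 5*104) = 51/(-47) - (-28 - 520) = -1/47*51 - 1*(-548) = -51/47 + 548 = 25705/47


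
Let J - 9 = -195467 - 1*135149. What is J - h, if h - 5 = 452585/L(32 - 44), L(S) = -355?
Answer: -23382935/71 ≈ -3.2934e+5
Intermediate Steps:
h = -90162/71 (h = 5 + 452585/(-355) = 5 + 452585*(-1/355) = 5 - 90517/71 = -90162/71 ≈ -1269.9)
J = -330607 (J = 9 + (-195467 - 1*135149) = 9 + (-195467 - 135149) = 9 - 330616 = -330607)
J - h = -330607 - 1*(-90162/71) = -330607 + 90162/71 = -23382935/71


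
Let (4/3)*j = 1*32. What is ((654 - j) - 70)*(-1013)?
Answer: -567280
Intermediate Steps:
j = 24 (j = 3*(1*32)/4 = (¾)*32 = 24)
((654 - j) - 70)*(-1013) = ((654 - 1*24) - 70)*(-1013) = ((654 - 24) - 70)*(-1013) = (630 - 70)*(-1013) = 560*(-1013) = -567280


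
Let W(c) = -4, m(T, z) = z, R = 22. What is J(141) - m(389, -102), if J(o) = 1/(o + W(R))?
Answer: 13975/137 ≈ 102.01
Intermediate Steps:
J(o) = 1/(-4 + o) (J(o) = 1/(o - 4) = 1/(-4 + o))
J(141) - m(389, -102) = 1/(-4 + 141) - 1*(-102) = 1/137 + 102 = 13975/137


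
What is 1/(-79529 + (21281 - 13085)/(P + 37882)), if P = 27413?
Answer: -21765/1730945953 ≈ -1.2574e-5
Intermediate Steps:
1/(-79529 + (21281 - 13085)/(P + 37882)) = 1/(-79529 + (21281 - 13085)/(27413 + 37882)) = 1/(-79529 + 8196/65295) = 1/(-79529 + 8196*(1/65295)) = 1/(-79529 + 2732/21765) = 1/(-1730945953/21765) = -21765/1730945953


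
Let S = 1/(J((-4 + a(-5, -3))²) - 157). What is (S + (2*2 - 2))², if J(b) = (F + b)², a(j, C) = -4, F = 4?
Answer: 79834225/19954089 ≈ 4.0009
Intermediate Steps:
J(b) = (4 + b)²
S = 1/4467 (S = 1/((4 + (-4 - 4)²)² - 157) = 1/((4 + (-8)²)² - 157) = 1/((4 + 64)² - 157) = 1/(68² - 157) = 1/(4624 - 157) = 1/4467 ≈ 0.00022386)
(S + (2*2 - 2))² = (1/4467 + (2*2 - 2))² = (1/4467 + (4 - 2))² = (1/4467 + 2)² = (8935/4467)² = 79834225/19954089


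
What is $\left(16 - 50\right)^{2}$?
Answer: $1156$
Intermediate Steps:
$\left(16 - 50\right)^{2} = \left(-34\right)^{2} = 1156$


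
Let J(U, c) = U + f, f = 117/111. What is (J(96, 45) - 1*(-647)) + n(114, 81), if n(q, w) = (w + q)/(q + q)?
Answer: 2094685/2812 ≈ 744.91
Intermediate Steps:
n(q, w) = (q + w)/(2*q) (n(q, w) = (q + w)/((2*q)) = (q + w)*(1/(2*q)) = (q + w)/(2*q))
f = 39/37 (f = 117*(1/111) = 39/37 ≈ 1.0541)
J(U, c) = 39/37 + U (J(U, c) = U + 39/37 = 39/37 + U)
(J(96, 45) - 1*(-647)) + n(114, 81) = ((39/37 + 96) - 1*(-647)) + (½)*(114 + 81)/114 = (3591/37 + 647) + (½)*(1/114)*195 = 27530/37 + 65/76 = 2094685/2812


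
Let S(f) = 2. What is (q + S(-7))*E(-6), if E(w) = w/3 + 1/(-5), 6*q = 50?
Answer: -341/15 ≈ -22.733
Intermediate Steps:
q = 25/3 (q = (1/6)*50 = 25/3 ≈ 8.3333)
E(w) = -1/5 + w/3 (E(w) = w*(1/3) + 1*(-1/5) = w/3 - 1/5 = -1/5 + w/3)
(q + S(-7))*E(-6) = (25/3 + 2)*(-1/5 + (1/3)*(-6)) = 31*(-1/5 - 2)/3 = (31/3)*(-11/5) = -341/15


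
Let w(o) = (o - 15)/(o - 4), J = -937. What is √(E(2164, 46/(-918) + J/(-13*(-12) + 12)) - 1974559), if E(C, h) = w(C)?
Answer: I*√63975679365/180 ≈ 1405.2*I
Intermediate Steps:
w(o) = (-15 + o)/(-4 + o)
E(C, h) = (-15 + C)/(-4 + C)
√(E(2164, 46/(-918) + J/(-13*(-12) + 12)) - 1974559) = √((-15 + 2164)/(-4 + 2164) - 1974559) = √(2149/2160 - 1974559) = √(-4265045291/2160) = I*√63975679365/180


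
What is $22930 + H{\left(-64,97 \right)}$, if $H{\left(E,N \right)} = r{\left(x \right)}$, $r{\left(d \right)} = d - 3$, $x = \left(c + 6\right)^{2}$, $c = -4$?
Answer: $22931$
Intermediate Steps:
$x = 4$ ($x = \left(-4 + 6\right)^{2} = 2^{2} = 4$)
$r{\left(d \right)} = -3 + d$ ($r{\left(d \right)} = d - 3 = -3 + d$)
$H{\left(E,N \right)} = 1$ ($H{\left(E,N \right)} = -3 + 4 = 1$)
$22930 + H{\left(-64,97 \right)} = 22930 + 1 = 22931$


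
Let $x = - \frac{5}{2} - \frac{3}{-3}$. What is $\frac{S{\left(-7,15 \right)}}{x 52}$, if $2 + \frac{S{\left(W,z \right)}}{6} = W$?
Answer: $\frac{9}{13} \approx 0.69231$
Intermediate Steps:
$x = - \frac{3}{2}$ ($x = \left(-5\right) \frac{1}{2} - -1 = - \frac{5}{2} + 1 = - \frac{3}{2} \approx -1.5$)
$S{\left(W,z \right)} = -12 + 6 W$
$\frac{S{\left(-7,15 \right)}}{x 52} = \frac{-12 + 6 \left(-7\right)}{\left(- \frac{3}{2}\right) 52} = \frac{-12 - 42}{-78} = \left(-54\right) \left(- \frac{1}{78}\right) = \frac{9}{13}$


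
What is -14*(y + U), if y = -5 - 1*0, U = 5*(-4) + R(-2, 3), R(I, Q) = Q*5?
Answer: 140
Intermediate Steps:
R(I, Q) = 5*Q
U = -5 (U = 5*(-4) + 5*3 = -20 + 15 = -5)
y = -5 (y = -5 + 0 = -5)
-14*(y + U) = -14*(-5 - 5) = -14*(-10) = 140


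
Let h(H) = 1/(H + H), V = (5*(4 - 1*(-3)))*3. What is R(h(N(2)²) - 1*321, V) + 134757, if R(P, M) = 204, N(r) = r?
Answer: 134961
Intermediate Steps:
V = 105 (V = (5*(4 + 3))*3 = (5*7)*3 = 35*3 = 105)
h(H) = 1/(2*H)
R(h(N(2)²) - 1*321, V) + 134757 = 204 + 134757 = 134961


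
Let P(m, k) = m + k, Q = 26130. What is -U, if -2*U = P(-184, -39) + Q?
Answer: 25907/2 ≈ 12954.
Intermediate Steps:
P(m, k) = k + m
U = -25907/2 (U = -((-39 - 184) + 26130)/2 = -(-223 + 26130)/2 = -½*25907 = -25907/2 ≈ -12954.)
-U = -1*(-25907/2) = 25907/2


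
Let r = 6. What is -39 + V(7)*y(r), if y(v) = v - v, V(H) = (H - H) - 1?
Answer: -39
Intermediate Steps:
V(H) = -1 (V(H) = 0 - 1 = -1)
y(v) = 0
-39 + V(7)*y(r) = -39 - 1*0 = -39 + 0 = -39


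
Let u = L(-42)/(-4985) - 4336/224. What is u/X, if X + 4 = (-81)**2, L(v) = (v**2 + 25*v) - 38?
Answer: -1360399/457613030 ≈ -0.0029728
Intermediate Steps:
L(v) = -38 + v**2 + 25*v
u = -1360399/69790 (u = (-38 + (-42)**2 + 25*(-42))/(-4985) - 4336/224 = (-38 + 1764 - 1050)*(-1/4985) - 4336*1/224 = 676*(-1/4985) - 271/14 = -676/4985 - 271/14 = -1360399/69790 ≈ -19.493)
X = 6557 (X = -4 + (-81)**2 = -4 + 6561 = 6557)
u/X = -1360399/69790/6557 = -1360399/69790*1/6557 = -1360399/457613030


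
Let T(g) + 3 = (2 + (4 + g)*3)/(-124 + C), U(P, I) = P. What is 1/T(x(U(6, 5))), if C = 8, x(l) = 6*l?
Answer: -58/235 ≈ -0.24681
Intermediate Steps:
T(g) = -181/58 - 3*g/116 (T(g) = -3 + (2 + (4 + g)*3)/(-124 + 8) = -3 + (2 + (12 + 3*g))/(-116) = -3 + (14 + 3*g)*(-1/116) = -3 + (-7/58 - 3*g/116) = -181/58 - 3*g/116)
1/T(x(U(6, 5))) = 1/(-181/58 - 9*6/58) = 1/(-181/58 - 3/116*36) = 1/(-181/58 - 27/29) = 1/(-235/58) = -58/235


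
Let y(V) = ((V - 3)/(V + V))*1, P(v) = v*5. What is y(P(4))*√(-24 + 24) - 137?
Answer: -137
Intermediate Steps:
P(v) = 5*v
y(V) = (-3 + V)/(2*V) (y(V) = ((-3 + V)/((2*V)))*1 = ((-3 + V)*(1/(2*V)))*1 = ((-3 + V)/(2*V))*1 = (-3 + V)/(2*V))
y(P(4))*√(-24 + 24) - 137 = ((-3 + 5*4)/(2*((5*4))))*√(-24 + 24) - 137 = ((½)*(-3 + 20)/20)*√0 - 137 = ((½)*(1/20)*17)*0 - 137 = (17/40)*0 - 137 = 0 - 137 = -137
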